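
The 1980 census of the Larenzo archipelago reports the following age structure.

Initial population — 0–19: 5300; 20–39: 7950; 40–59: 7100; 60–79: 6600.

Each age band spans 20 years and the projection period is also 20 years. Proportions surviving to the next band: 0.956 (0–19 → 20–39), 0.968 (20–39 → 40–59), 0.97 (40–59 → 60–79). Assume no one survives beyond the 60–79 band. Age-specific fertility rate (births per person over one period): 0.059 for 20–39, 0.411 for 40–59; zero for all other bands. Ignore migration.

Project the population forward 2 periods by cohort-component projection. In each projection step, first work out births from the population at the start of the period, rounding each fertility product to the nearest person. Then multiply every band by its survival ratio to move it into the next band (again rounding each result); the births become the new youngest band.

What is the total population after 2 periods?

19070

— Period 1 —
Births: 7950 × 0.059 = 469, 7100 × 0.411 = 2918 → 3387
20–39: 5300 × 0.956 = 5067
40–59: 7950 × 0.968 = 7696
60–79: 7100 × 0.97 = 6887
Population now: 0–19=3387, 20–39=5067, 40–59=7696, 60–79=6887
— Period 2 —
Births: 5067 × 0.059 = 299, 7696 × 0.411 = 3163 → 3462
20–39: 3387 × 0.956 = 3238
40–59: 5067 × 0.968 = 4905
60–79: 7696 × 0.97 = 7465
Population now: 0–19=3462, 20–39=3238, 40–59=4905, 60–79=7465
Total after period 2: 3462 + 3238 + 4905 + 7465 = 19070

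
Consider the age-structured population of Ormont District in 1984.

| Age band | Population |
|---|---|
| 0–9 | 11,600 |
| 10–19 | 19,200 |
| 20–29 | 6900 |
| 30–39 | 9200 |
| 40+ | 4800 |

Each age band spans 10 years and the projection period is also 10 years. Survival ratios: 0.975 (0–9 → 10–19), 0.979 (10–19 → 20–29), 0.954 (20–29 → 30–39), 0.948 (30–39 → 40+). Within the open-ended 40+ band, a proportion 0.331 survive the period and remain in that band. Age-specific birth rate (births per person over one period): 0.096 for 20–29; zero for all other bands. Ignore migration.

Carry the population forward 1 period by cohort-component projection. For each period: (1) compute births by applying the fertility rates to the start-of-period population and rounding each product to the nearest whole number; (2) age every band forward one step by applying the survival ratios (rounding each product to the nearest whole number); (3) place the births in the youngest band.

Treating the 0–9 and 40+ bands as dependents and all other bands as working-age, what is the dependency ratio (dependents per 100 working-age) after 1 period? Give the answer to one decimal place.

Period 1:
Births: 6900 × 0.096 = 662
10–19: 11600 × 0.975 = 11310
20–29: 19200 × 0.979 = 18797
30–39: 6900 × 0.954 = 6583
40+: 9200 × 0.948 + 4800 × 0.331 = 8722 + 1589 = 10311
End of period: [662, 11310, 18797, 6583, 10311]
Dependents (band 0–9 + band 40+) = 662 + 10311 = 10973; working-age = 36690; ratio = 10973/36690 × 100 = 29.9

29.9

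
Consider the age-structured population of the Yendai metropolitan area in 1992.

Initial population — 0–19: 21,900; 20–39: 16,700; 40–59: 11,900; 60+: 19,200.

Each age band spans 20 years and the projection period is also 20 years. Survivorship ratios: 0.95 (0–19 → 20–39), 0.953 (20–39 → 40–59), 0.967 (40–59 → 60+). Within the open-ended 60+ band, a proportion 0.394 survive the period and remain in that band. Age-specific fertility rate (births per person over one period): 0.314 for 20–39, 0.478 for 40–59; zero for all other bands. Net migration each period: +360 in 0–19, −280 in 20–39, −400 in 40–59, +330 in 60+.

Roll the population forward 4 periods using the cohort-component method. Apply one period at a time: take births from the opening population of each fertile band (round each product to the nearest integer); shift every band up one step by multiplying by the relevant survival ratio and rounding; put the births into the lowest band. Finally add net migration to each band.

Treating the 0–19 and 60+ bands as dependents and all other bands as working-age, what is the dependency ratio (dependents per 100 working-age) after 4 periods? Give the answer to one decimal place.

123.1

After projecting period 1:
Births: 16700 * 0.314 = 5244, 11900 * 0.478 = 5688 ⇒ total 10932
20–39: 21900 * 0.95 = 20805
40–59: 16700 * 0.953 = 15915
60+: 11900 * 0.967 + 19200 * 0.394 = 11507 + 7565 = 19072
Net migration: 0–19 + 360 → 11292; 20–39 − 280 → 20525; 40–59 − 400 → 15515; 60+ + 330 → 19402
Population now: 0–19=11292, 20–39=20525, 40–59=15515, 60+=19402
After projecting period 2:
Births: 20525 * 0.314 = 6445, 15515 * 0.478 = 7416 ⇒ total 13861
20–39: 11292 * 0.95 = 10727
40–59: 20525 * 0.953 = 19560
60+: 15515 * 0.967 + 19402 * 0.394 = 15003 + 7644 = 22647
Net migration: 0–19 + 360 → 14221; 20–39 − 280 → 10447; 40–59 − 400 → 19160; 60+ + 330 → 22977
Population now: 0–19=14221, 20–39=10447, 40–59=19160, 60+=22977
After projecting period 3:
Births: 10447 * 0.314 = 3280, 19160 * 0.478 = 9158 ⇒ total 12438
20–39: 14221 * 0.95 = 13510
40–59: 10447 * 0.953 = 9956
60+: 19160 * 0.967 + 22977 * 0.394 = 18528 + 9053 = 27581
Net migration: 0–19 + 360 → 12798; 20–39 − 280 → 13230; 40–59 − 400 → 9556; 60+ + 330 → 27911
Population now: 0–19=12798, 20–39=13230, 40–59=9556, 60+=27911
After projecting period 4:
Births: 13230 * 0.314 = 4154, 9556 * 0.478 = 4568 ⇒ total 8722
20–39: 12798 * 0.95 = 12158
40–59: 13230 * 0.953 = 12608
60+: 9556 * 0.967 + 27911 * 0.394 = 9241 + 10997 = 20238
Net migration: 0–19 + 360 → 9082; 20–39 − 280 → 11878; 40–59 − 400 → 12208; 60+ + 330 → 20568
Population now: 0–19=9082, 20–39=11878, 40–59=12208, 60+=20568
Dependents (band 0–19 + band 60+) = 9082 + 20568 = 29650; working-age = 24086; ratio = 29650/24086 × 100 = 123.1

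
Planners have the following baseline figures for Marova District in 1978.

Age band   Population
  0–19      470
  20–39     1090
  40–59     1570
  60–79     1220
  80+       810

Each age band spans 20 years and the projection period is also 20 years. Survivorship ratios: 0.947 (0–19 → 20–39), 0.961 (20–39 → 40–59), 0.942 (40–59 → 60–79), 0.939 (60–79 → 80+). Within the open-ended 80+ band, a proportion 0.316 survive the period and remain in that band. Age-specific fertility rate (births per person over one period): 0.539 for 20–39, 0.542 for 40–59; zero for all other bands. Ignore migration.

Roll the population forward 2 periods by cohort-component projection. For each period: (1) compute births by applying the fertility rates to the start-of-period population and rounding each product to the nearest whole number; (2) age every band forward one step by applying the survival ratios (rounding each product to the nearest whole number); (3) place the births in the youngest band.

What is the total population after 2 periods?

[period 1]
Births: 1090 × 0.539 = 588, 1570 × 0.542 = 851 → total 1439
20–39: 470 × 0.947 = 445
40–59: 1090 × 0.961 = 1047
60–79: 1570 × 0.942 = 1479
80+: 1220 × 0.939 + 810 × 0.316 = 1146 + 256 = 1402
End of period: [1439, 445, 1047, 1479, 1402]
[period 2]
Births: 445 × 0.539 = 240, 1047 × 0.542 = 567 → total 807
20–39: 1439 × 0.947 = 1363
40–59: 445 × 0.961 = 428
60–79: 1047 × 0.942 = 986
80+: 1479 × 0.939 + 1402 × 0.316 = 1389 + 443 = 1832
End of period: [807, 1363, 428, 986, 1832]
Total after period 2: 807 + 1363 + 428 + 986 + 1832 = 5416

5416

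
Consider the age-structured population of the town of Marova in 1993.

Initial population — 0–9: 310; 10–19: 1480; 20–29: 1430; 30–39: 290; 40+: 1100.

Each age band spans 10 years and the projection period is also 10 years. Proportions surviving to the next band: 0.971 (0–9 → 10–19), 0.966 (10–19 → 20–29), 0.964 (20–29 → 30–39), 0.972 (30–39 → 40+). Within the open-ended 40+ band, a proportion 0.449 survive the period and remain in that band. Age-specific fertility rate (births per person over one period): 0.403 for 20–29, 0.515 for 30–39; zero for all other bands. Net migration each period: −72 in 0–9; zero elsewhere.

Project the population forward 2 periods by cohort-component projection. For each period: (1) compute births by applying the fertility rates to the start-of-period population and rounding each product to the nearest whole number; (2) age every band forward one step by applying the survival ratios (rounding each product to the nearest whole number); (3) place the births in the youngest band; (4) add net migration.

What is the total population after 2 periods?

[period 1]
Births: 1430 × 0.403 = 576 ; 290 × 0.515 = 149 — total 725
10–19: 310 × 0.971 = 301
20–29: 1480 × 0.966 = 1430
30–39: 1430 × 0.964 = 1379
40+: 290 × 0.972 + 1100 × 0.449 = 282 + 494 = 776
Net migration: 0–9 − 72 → 653
End of period: [653, 301, 1430, 1379, 776]
[period 2]
Births: 1430 × 0.403 = 576 ; 1379 × 0.515 = 710 — total 1286
10–19: 653 × 0.971 = 634
20–29: 301 × 0.966 = 291
30–39: 1430 × 0.964 = 1379
40+: 1379 × 0.972 + 776 × 0.449 = 1340 + 348 = 1688
Net migration: 0–9 − 72 → 1214
End of period: [1214, 634, 291, 1379, 1688]
Total after period 2: 1214 + 634 + 291 + 1379 + 1688 = 5206

5206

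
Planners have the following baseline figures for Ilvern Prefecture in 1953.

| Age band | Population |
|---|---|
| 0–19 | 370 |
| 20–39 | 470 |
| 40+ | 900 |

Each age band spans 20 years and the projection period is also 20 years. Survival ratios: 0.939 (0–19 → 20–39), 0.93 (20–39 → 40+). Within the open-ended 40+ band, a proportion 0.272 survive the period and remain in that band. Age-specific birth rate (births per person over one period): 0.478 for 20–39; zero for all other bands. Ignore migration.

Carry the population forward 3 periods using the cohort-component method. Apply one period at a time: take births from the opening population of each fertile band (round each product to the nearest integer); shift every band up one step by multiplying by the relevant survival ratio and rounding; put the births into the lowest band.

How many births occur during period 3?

101

After projecting period 1:
Births: 470 * 0.478 = 225
20–39: 370 * 0.939 = 347
40+: 470 * 0.93 + 900 * 0.272 = 437 + 245 = 682
Giving 225 / 347 / 682.
After projecting period 2:
Births: 347 * 0.478 = 166
20–39: 225 * 0.939 = 211
40+: 347 * 0.93 + 682 * 0.272 = 323 + 186 = 509
Giving 166 / 211 / 509.
After projecting period 3:
Births: 211 * 0.478 = 101
20–39: 166 * 0.939 = 156
40+: 211 * 0.93 + 509 * 0.272 = 196 + 138 = 334
Giving 101 / 156 / 334.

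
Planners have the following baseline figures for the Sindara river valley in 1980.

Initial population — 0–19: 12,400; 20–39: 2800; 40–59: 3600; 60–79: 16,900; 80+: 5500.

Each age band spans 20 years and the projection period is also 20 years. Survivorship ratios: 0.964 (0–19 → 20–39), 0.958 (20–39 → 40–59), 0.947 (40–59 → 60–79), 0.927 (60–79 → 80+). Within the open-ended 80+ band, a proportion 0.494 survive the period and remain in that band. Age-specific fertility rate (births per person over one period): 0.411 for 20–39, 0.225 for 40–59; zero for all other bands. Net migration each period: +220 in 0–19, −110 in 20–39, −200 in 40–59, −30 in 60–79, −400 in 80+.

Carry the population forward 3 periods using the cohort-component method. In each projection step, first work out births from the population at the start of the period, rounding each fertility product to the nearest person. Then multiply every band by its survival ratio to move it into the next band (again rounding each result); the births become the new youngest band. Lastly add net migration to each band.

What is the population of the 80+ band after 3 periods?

Call the bands 1 to 5, youngest first.
— Period 1 —
Births: 2800 * 0.411 = 1151 ; 3600 * 0.225 = 810 → 1961
Band 2: 12400 * 0.964 = 11954
Band 3: 2800 * 0.958 = 2682
Band 4: 3600 * 0.947 = 3409
Band 5: 16900 * 0.927 + 5500 * 0.494 = 15666 + 2717 = 18383
Net migration: Band 1 + 220 → 2181; Band 2 − 110 → 11844; Band 3 − 200 → 2482; Band 4 − 30 → 3379; Band 5 − 400 → 17983
End of period: [2181, 11844, 2482, 3379, 17983]
— Period 2 —
Births: 11844 * 0.411 = 4868 ; 2482 * 0.225 = 558 → 5426
Band 2: 2181 * 0.964 = 2102
Band 3: 11844 * 0.958 = 11347
Band 4: 2482 * 0.947 = 2350
Band 5: 3379 * 0.927 + 17983 * 0.494 = 3132 + 8884 = 12016
Net migration: Band 1 + 220 → 5646; Band 2 − 110 → 1992; Band 3 − 200 → 11147; Band 4 − 30 → 2320; Band 5 − 400 → 11616
End of period: [5646, 1992, 11147, 2320, 11616]
— Period 3 —
Births: 1992 * 0.411 = 819 ; 11147 * 0.225 = 2508 → 3327
Band 2: 5646 * 0.964 = 5443
Band 3: 1992 * 0.958 = 1908
Band 4: 11147 * 0.947 = 10556
Band 5: 2320 * 0.927 + 11616 * 0.494 = 2151 + 5738 = 7889
Net migration: Band 1 + 220 → 3547; Band 2 − 110 → 5333; Band 3 − 200 → 1708; Band 4 − 30 → 10526; Band 5 − 400 → 7489
End of period: [3547, 5333, 1708, 10526, 7489]

7489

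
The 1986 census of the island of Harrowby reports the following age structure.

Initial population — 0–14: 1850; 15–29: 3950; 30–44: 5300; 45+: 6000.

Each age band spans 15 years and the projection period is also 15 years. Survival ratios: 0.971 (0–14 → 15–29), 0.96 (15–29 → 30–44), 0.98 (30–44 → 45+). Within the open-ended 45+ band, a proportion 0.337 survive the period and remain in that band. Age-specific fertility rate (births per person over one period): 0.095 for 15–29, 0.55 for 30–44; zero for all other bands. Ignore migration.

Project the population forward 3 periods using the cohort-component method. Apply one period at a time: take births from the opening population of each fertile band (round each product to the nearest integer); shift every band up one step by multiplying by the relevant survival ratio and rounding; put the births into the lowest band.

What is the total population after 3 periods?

10273

[period 1]
Births: 3950 × 0.095 = 375, 5300 × 0.55 = 2915 — total 3290
15–29: 1850 × 0.971 = 1796
30–44: 3950 × 0.96 = 3792
45+: 5300 × 0.98 + 6000 × 0.337 = 5194 + 2022 = 7216
Giving 3290 / 1796 / 3792 / 7216.
[period 2]
Births: 1796 × 0.095 = 171, 3792 × 0.55 = 2086 — total 2257
15–29: 3290 × 0.971 = 3195
30–44: 1796 × 0.96 = 1724
45+: 3792 × 0.98 + 7216 × 0.337 = 3716 + 2432 = 6148
Giving 2257 / 3195 / 1724 / 6148.
[period 3]
Births: 3195 × 0.095 = 304, 1724 × 0.55 = 948 — total 1252
15–29: 2257 × 0.971 = 2192
30–44: 3195 × 0.96 = 3067
45+: 1724 × 0.98 + 6148 × 0.337 = 1690 + 2072 = 3762
Giving 1252 / 2192 / 3067 / 3762.
Total after period 3: 1252 + 2192 + 3067 + 3762 = 10273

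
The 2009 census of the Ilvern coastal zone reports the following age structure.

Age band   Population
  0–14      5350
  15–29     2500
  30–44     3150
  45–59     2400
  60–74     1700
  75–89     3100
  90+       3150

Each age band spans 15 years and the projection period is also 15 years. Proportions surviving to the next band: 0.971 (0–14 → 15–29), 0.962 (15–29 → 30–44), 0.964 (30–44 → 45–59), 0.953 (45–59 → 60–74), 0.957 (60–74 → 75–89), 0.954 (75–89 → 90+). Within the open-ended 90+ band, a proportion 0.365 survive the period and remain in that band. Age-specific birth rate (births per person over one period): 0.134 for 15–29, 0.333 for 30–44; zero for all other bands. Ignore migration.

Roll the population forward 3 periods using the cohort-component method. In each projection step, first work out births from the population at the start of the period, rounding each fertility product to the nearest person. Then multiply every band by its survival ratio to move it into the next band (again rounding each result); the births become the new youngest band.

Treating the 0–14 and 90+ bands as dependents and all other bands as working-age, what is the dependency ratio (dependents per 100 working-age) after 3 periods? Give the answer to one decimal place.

After projecting period 1:
Births: 2500 × 0.134 = 335  |  3150 × 0.333 = 1049 → 1384
15–29: 5350 × 0.971 = 5195
30–44: 2500 × 0.962 = 2405
45–59: 3150 × 0.964 = 3037
60–74: 2400 × 0.953 = 2287
75–89: 1700 × 0.957 = 1627
90+: 3100 × 0.954 + 3150 × 0.365 = 2957 + 1150 = 4107
Population now: 0–14=1384, 15–29=5195, 30–44=2405, 45–59=3037, 60–74=2287, 75–89=1627, 90+=4107
After projecting period 2:
Births: 5195 × 0.134 = 696  |  2405 × 0.333 = 801 → 1497
15–29: 1384 × 0.971 = 1344
30–44: 5195 × 0.962 = 4998
45–59: 2405 × 0.964 = 2318
60–74: 3037 × 0.953 = 2894
75–89: 2287 × 0.957 = 2189
90+: 1627 × 0.954 + 4107 × 0.365 = 1552 + 1499 = 3051
Population now: 0–14=1497, 15–29=1344, 30–44=4998, 45–59=2318, 60–74=2894, 75–89=2189, 90+=3051
After projecting period 3:
Births: 1344 × 0.134 = 180  |  4998 × 0.333 = 1664 → 1844
15–29: 1497 × 0.971 = 1454
30–44: 1344 × 0.962 = 1293
45–59: 4998 × 0.964 = 4818
60–74: 2318 × 0.953 = 2209
75–89: 2894 × 0.957 = 2770
90+: 2189 × 0.954 + 3051 × 0.365 = 2088 + 1114 = 3202
Population now: 0–14=1844, 15–29=1454, 30–44=1293, 45–59=4818, 60–74=2209, 75–89=2770, 90+=3202
Dependents (band 0–14 + band 90+) = 1844 + 3202 = 5046; working-age = 12544; ratio = 5046/12544 × 100 = 40.2

40.2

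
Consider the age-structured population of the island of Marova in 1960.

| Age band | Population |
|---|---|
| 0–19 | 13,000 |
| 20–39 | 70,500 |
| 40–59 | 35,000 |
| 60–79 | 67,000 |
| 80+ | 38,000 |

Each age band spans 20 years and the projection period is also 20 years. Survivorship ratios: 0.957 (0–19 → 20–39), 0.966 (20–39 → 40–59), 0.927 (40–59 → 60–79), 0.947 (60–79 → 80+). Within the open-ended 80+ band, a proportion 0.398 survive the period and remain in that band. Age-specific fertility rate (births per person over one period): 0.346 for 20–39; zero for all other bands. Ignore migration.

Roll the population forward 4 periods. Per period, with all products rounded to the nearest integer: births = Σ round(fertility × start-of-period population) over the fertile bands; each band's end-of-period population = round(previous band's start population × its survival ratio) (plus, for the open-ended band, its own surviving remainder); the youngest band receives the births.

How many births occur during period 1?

24393

— Period 1 —
Births: 70500 × 0.346 = 24393
20–39: 13000 × 0.957 = 12441
40–59: 70500 × 0.966 = 68103
60–79: 35000 × 0.927 = 32445
80+: 67000 × 0.947 + 38000 × 0.398 = 63449 + 15124 = 78573
Giving 24393 / 12441 / 68103 / 32445 / 78573.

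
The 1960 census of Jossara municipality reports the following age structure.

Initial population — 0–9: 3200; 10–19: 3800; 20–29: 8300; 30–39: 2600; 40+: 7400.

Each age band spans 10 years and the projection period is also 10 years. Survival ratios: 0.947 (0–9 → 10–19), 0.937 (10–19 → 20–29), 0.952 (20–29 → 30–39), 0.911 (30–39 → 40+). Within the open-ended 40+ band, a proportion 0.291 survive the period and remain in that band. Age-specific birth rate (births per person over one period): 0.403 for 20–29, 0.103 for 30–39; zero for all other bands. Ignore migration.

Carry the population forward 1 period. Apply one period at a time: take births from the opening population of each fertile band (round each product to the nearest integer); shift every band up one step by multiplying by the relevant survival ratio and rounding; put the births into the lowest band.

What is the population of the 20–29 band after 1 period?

3561

Period 1:
Births: 8300 × 0.403 = 3345  |  2600 × 0.103 = 268 → total 3613
10–19: 3200 × 0.947 = 3030
20–29: 3800 × 0.937 = 3561
30–39: 8300 × 0.952 = 7902
40+: 2600 × 0.911 + 7400 × 0.291 = 2369 + 2153 = 4522
Giving 3613 / 3030 / 3561 / 7902 / 4522.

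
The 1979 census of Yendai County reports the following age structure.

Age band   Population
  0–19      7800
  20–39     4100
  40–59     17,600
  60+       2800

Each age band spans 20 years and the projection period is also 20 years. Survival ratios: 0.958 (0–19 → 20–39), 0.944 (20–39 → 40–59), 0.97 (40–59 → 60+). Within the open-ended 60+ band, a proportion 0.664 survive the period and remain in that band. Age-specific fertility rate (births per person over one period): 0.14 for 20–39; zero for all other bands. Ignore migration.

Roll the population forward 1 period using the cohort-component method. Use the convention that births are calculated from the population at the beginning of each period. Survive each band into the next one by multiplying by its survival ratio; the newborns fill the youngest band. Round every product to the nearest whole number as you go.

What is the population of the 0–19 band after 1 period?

574

Numbering the bands 1..4 from youngest to oldest:
Period 1.
Births: 4100 × 0.14 = 574
Band 2: 7800 × 0.958 = 7472
Band 3: 4100 × 0.944 = 3870
Band 4: 17600 × 0.97 + 2800 × 0.664 = 17072 + 1859 = 18931
Population now: 0–19=574, 20–39=7472, 40–59=3870, 60+=18931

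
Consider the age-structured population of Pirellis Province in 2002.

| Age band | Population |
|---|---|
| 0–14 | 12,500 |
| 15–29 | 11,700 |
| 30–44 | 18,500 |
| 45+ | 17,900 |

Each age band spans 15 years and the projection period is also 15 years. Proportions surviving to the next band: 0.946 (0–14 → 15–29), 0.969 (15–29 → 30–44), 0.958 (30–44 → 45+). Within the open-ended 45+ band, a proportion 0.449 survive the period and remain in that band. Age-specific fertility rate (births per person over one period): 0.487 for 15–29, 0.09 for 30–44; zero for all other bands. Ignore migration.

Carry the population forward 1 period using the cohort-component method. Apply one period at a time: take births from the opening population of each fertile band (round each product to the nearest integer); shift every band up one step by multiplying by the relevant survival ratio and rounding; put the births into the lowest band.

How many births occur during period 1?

7363

[period 1]
Births: 11700 × 0.487 = 5698 ; 18500 × 0.09 = 1665 ⇒ total 7363
15–29: 12500 × 0.946 = 11825
30–44: 11700 × 0.969 = 11337
45+: 18500 × 0.958 + 17900 × 0.449 = 17723 + 8037 = 25760
→ [7363, 11825, 11337, 25760]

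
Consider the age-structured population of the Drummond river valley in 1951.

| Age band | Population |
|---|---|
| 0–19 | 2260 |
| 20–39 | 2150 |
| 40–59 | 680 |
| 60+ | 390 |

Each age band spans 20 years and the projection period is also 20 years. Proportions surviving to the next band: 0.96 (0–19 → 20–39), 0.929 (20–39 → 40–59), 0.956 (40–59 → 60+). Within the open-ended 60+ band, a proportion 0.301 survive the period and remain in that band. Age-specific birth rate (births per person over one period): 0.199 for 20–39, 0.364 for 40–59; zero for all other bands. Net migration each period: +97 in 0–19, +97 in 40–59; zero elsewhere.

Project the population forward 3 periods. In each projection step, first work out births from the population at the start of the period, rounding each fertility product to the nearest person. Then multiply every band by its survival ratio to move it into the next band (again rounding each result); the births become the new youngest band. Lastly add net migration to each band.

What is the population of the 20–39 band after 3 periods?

Period 1.
Births: 2150 × 0.199 = 428, 680 × 0.364 = 248 — total 676
20–39: 2260 × 0.96 = 2170
40–59: 2150 × 0.929 = 1997
60+: 680 × 0.956 + 390 × 0.301 = 650 + 117 = 767
Net migration: 0–19 + 97 → 773; 40–59 + 97 → 2094
→ [773, 2170, 2094, 767]
Period 2.
Births: 2170 × 0.199 = 432, 2094 × 0.364 = 762 — total 1194
20–39: 773 × 0.96 = 742
40–59: 2170 × 0.929 = 2016
60+: 2094 × 0.956 + 767 × 0.301 = 2002 + 231 = 2233
Net migration: 0–19 + 97 → 1291; 40–59 + 97 → 2113
→ [1291, 742, 2113, 2233]
Period 3.
Births: 742 × 0.199 = 148, 2113 × 0.364 = 769 — total 917
20–39: 1291 × 0.96 = 1239
40–59: 742 × 0.929 = 689
60+: 2113 × 0.956 + 2233 × 0.301 = 2020 + 672 = 2692
Net migration: 0–19 + 97 → 1014; 40–59 + 97 → 786
→ [1014, 1239, 786, 2692]

1239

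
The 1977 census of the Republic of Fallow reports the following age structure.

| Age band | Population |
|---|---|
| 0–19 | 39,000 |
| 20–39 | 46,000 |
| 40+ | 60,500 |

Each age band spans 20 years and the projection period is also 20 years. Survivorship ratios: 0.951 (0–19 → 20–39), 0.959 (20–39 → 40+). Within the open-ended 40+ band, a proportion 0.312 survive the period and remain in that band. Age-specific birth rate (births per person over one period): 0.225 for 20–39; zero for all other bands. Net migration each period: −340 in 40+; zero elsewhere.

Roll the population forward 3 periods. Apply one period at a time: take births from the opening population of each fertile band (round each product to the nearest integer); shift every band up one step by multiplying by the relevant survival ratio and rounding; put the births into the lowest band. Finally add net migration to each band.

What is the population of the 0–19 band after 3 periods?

Let group 1 be 0–19 through group 3 = 40+.
[period 1]
Births: 46000 * 0.225 = 10350
Group 2: 39000 * 0.951 = 37089
Group 3: 46000 * 0.959 + 60500 * 0.312 = 44114 + 18876 = 62990
Net migration: Group 3 − 340 → 62650
→ [10350, 37089, 62650]
[period 2]
Births: 37089 * 0.225 = 8345
Group 2: 10350 * 0.951 = 9843
Group 3: 37089 * 0.959 + 62650 * 0.312 = 35568 + 19547 = 55115
Net migration: Group 3 − 340 → 54775
→ [8345, 9843, 54775]
[period 3]
Births: 9843 * 0.225 = 2215
Group 2: 8345 * 0.951 = 7936
Group 3: 9843 * 0.959 + 54775 * 0.312 = 9439 + 17090 = 26529
Net migration: Group 3 − 340 → 26189
→ [2215, 7936, 26189]

2215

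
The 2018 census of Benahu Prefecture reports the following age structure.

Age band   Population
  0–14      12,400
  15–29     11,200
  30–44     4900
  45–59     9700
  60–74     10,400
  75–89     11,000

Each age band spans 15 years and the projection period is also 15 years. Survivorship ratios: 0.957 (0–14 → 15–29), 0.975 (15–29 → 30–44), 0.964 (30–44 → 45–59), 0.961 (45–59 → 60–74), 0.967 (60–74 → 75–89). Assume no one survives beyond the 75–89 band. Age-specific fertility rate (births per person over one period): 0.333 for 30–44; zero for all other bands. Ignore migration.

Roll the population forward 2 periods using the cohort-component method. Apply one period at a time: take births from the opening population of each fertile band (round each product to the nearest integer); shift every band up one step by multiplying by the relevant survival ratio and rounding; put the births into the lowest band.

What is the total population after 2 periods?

After projecting period 1:
Births: 4900 × 0.333 = 1632
15–29: 12400 × 0.957 = 11867
30–44: 11200 × 0.975 = 10920
45–59: 4900 × 0.964 = 4724
60–74: 9700 × 0.961 = 9322
75–89: 10400 × 0.967 = 10057
Population now: 0–14=1632, 15–29=11867, 30–44=10920, 45–59=4724, 60–74=9322, 75–89=10057
After projecting period 2:
Births: 10920 × 0.333 = 3636
15–29: 1632 × 0.957 = 1562
30–44: 11867 × 0.975 = 11570
45–59: 10920 × 0.964 = 10527
60–74: 4724 × 0.961 = 4540
75–89: 9322 × 0.967 = 9014
Population now: 0–14=3636, 15–29=1562, 30–44=11570, 45–59=10527, 60–74=4540, 75–89=9014
Total after period 2: 3636 + 1562 + 11570 + 10527 + 4540 + 9014 = 40849

40849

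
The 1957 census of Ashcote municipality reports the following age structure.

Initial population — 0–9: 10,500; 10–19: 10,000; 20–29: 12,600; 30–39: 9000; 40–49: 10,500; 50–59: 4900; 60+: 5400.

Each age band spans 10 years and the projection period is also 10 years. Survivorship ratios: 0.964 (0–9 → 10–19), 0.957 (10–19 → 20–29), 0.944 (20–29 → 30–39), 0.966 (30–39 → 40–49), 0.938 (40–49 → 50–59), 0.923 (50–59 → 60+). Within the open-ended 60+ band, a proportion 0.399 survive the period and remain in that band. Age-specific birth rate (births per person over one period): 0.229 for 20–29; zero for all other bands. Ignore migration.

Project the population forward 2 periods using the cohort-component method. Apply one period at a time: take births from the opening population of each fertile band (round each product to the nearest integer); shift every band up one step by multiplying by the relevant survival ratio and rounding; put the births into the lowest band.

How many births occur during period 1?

Period 1.
Births: 12600 * 0.229 = 2885
10–19: 10500 * 0.964 = 10122
20–29: 10000 * 0.957 = 9570
30–39: 12600 * 0.944 = 11894
40–49: 9000 * 0.966 = 8694
50–59: 10500 * 0.938 = 9849
60+: 4900 * 0.923 + 5400 * 0.399 = 4523 + 2155 = 6678
Giving 2885 / 10122 / 9570 / 11894 / 8694 / 9849 / 6678.

2885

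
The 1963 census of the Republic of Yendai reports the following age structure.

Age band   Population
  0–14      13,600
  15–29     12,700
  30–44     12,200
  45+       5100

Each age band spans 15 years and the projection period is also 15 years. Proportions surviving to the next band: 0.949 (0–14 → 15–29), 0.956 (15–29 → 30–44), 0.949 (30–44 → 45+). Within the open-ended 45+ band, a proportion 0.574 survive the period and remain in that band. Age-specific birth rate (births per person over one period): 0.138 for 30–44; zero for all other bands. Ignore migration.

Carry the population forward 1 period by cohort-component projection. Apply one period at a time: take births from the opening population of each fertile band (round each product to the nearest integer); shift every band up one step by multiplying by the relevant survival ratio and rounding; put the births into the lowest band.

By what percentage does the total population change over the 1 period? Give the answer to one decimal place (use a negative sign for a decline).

-5.4

— Period 1 —
Births: 12200 × 0.138 = 1684
15–29: 13600 × 0.949 = 12906
30–44: 12700 × 0.956 = 12141
45+: 12200 × 0.949 + 5100 × 0.574 = 11578 + 2927 = 14505
→ [1684, 12906, 12141, 14505]
Total: 43600 → 41236; change = -2364; percentage change = -5.4%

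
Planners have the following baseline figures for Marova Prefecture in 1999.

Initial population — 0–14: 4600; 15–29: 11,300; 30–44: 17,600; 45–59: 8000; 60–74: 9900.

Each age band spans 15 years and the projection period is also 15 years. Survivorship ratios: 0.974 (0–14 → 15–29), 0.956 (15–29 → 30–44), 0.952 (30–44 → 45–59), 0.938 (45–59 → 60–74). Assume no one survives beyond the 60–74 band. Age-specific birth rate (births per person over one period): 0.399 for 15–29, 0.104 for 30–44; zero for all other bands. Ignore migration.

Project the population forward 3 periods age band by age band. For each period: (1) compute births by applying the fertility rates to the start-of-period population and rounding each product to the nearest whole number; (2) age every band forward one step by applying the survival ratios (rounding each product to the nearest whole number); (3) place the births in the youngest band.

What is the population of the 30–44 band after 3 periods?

5902

(Bands numbered youngest = 1 to oldest = 5.)
— Period 1 —
Births: 11300 × 0.399 = 4509, 17600 × 0.104 = 1830 ⇒ total 6339
Band 2: 4600 × 0.974 = 4480
Band 3: 11300 × 0.956 = 10803
Band 4: 17600 × 0.952 = 16755
Band 5: 8000 × 0.938 = 7504
Population now: 0–14=6339, 15–29=4480, 30–44=10803, 45–59=16755, 60–74=7504
— Period 2 —
Births: 4480 × 0.399 = 1788, 10803 × 0.104 = 1124 ⇒ total 2912
Band 2: 6339 × 0.974 = 6174
Band 3: 4480 × 0.956 = 4283
Band 4: 10803 × 0.952 = 10284
Band 5: 16755 × 0.938 = 15716
Population now: 0–14=2912, 15–29=6174, 30–44=4283, 45–59=10284, 60–74=15716
— Period 3 —
Births: 6174 × 0.399 = 2463, 4283 × 0.104 = 445 ⇒ total 2908
Band 2: 2912 × 0.974 = 2836
Band 3: 6174 × 0.956 = 5902
Band 4: 4283 × 0.952 = 4077
Band 5: 10284 × 0.938 = 9646
Population now: 0–14=2908, 15–29=2836, 30–44=5902, 45–59=4077, 60–74=9646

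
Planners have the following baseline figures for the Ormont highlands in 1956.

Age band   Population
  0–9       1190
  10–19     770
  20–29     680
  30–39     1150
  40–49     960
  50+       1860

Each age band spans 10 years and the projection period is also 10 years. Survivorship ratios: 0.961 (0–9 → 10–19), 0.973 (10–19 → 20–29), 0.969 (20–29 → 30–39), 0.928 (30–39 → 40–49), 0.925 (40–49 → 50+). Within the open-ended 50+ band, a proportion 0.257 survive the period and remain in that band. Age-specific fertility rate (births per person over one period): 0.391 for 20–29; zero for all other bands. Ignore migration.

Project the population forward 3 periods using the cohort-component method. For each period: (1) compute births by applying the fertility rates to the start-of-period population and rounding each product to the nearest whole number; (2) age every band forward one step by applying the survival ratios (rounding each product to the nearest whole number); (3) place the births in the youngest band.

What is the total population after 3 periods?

3628

Let group 1 be 0–9 through group 6 = 50+.
— Period 1 —
Births: 680 × 0.391 = 266
Group 2: 1190 × 0.961 = 1144
Group 3: 770 × 0.973 = 749
Group 4: 680 × 0.969 = 659
Group 5: 1150 × 0.928 = 1067
Group 6: 960 × 0.925 + 1860 × 0.257 = 888 + 478 = 1366
Population now: 0–9=266, 10–19=1144, 20–29=749, 30–39=659, 40–49=1067, 50+=1366
— Period 2 —
Births: 749 × 0.391 = 293
Group 2: 266 × 0.961 = 256
Group 3: 1144 × 0.973 = 1113
Group 4: 749 × 0.969 = 726
Group 5: 659 × 0.928 = 612
Group 6: 1067 × 0.925 + 1366 × 0.257 = 987 + 351 = 1338
Population now: 0–9=293, 10–19=256, 20–29=1113, 30–39=726, 40–49=612, 50+=1338
— Period 3 —
Births: 1113 × 0.391 = 435
Group 2: 293 × 0.961 = 282
Group 3: 256 × 0.973 = 249
Group 4: 1113 × 0.969 = 1078
Group 5: 726 × 0.928 = 674
Group 6: 612 × 0.925 + 1338 × 0.257 = 566 + 344 = 910
Population now: 0–9=435, 10–19=282, 20–29=249, 30–39=1078, 40–49=674, 50+=910
Total after period 3: 435 + 282 + 249 + 1078 + 674 + 910 = 3628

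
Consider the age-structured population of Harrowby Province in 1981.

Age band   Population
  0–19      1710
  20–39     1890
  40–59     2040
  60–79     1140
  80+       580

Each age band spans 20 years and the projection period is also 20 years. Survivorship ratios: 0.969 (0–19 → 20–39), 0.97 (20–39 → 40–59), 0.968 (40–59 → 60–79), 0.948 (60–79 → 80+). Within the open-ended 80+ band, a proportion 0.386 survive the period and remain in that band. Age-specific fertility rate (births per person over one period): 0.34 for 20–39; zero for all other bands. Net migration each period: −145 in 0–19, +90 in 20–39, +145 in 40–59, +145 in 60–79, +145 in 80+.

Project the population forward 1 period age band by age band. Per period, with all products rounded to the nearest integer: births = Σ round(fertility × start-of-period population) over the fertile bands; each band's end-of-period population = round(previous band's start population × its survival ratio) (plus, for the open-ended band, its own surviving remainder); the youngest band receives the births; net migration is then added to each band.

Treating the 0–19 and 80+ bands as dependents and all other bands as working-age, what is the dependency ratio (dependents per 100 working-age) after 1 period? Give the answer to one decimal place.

[period 1]
Births: 1890 × 0.34 = 643
20–39: 1710 × 0.969 = 1657
40–59: 1890 × 0.97 = 1833
60–79: 2040 × 0.968 = 1975
80+: 1140 × 0.948 + 580 × 0.386 = 1081 + 224 = 1305
Net migration: 0–19 − 145 → 498; 20–39 + 90 → 1747; 40–59 + 145 → 1978; 60–79 + 145 → 2120; 80+ + 145 → 1450
Giving 498 / 1747 / 1978 / 2120 / 1450.
Dependents (band 0–19 + band 80+) = 498 + 1450 = 1948; working-age = 5845; ratio = 1948/5845 × 100 = 33.3

33.3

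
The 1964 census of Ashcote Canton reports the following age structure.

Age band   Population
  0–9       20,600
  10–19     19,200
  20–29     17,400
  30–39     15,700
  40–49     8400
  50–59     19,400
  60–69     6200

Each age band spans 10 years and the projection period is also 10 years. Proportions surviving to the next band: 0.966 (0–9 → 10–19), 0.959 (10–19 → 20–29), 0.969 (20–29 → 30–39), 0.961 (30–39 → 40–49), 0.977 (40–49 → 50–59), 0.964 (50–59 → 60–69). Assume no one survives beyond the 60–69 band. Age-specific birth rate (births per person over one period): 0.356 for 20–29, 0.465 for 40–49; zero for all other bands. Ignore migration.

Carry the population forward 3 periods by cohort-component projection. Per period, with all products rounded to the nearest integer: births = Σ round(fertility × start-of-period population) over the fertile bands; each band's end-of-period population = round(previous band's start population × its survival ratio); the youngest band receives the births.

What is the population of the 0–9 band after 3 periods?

14328

Period 1.
Births: 17400 × 0.356 = 6194  |  8400 × 0.465 = 3906 → 10100
10–19: 20600 × 0.966 = 19900
20–29: 19200 × 0.959 = 18413
30–39: 17400 × 0.969 = 16861
40–49: 15700 × 0.961 = 15088
50–59: 8400 × 0.977 = 8207
60–69: 19400 × 0.964 = 18702
→ [10100, 19900, 18413, 16861, 15088, 8207, 18702]
Period 2.
Births: 18413 × 0.356 = 6555  |  15088 × 0.465 = 7016 → 13571
10–19: 10100 × 0.966 = 9757
20–29: 19900 × 0.959 = 19084
30–39: 18413 × 0.969 = 17842
40–49: 16861 × 0.961 = 16203
50–59: 15088 × 0.977 = 14741
60–69: 8207 × 0.964 = 7912
→ [13571, 9757, 19084, 17842, 16203, 14741, 7912]
Period 3.
Births: 19084 × 0.356 = 6794  |  16203 × 0.465 = 7534 → 14328
10–19: 13571 × 0.966 = 13110
20–29: 9757 × 0.959 = 9357
30–39: 19084 × 0.969 = 18492
40–49: 17842 × 0.961 = 17146
50–59: 16203 × 0.977 = 15830
60–69: 14741 × 0.964 = 14210
→ [14328, 13110, 9357, 18492, 17146, 15830, 14210]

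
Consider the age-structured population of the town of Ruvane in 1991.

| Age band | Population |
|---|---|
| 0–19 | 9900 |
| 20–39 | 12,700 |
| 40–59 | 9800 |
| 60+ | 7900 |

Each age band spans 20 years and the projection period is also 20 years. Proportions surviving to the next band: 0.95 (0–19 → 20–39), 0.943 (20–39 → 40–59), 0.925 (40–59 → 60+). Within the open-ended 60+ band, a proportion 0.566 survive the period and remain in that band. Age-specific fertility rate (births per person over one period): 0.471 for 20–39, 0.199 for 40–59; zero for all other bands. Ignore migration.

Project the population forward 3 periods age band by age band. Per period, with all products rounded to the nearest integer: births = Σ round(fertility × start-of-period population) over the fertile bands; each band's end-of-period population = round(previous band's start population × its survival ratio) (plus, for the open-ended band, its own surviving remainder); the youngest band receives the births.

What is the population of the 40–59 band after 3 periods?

(Bands numbered youngest = 1 to oldest = 4.)
— Period 1 —
Births: 12700 × 0.471 = 5982, 9800 × 0.199 = 1950 → 7932
Band 2: 9900 × 0.95 = 9405
Band 3: 12700 × 0.943 = 11976
Band 4: 9800 × 0.925 + 7900 × 0.566 = 9065 + 4471 = 13536
Giving 7932 / 9405 / 11976 / 13536.
— Period 2 —
Births: 9405 × 0.471 = 4430, 11976 × 0.199 = 2383 → 6813
Band 2: 7932 × 0.95 = 7535
Band 3: 9405 × 0.943 = 8869
Band 4: 11976 × 0.925 + 13536 × 0.566 = 11078 + 7661 = 18739
Giving 6813 / 7535 / 8869 / 18739.
— Period 3 —
Births: 7535 × 0.471 = 3549, 8869 × 0.199 = 1765 → 5314
Band 2: 6813 × 0.95 = 6472
Band 3: 7535 × 0.943 = 7106
Band 4: 8869 × 0.925 + 18739 × 0.566 = 8204 + 10606 = 18810
Giving 5314 / 6472 / 7106 / 18810.

7106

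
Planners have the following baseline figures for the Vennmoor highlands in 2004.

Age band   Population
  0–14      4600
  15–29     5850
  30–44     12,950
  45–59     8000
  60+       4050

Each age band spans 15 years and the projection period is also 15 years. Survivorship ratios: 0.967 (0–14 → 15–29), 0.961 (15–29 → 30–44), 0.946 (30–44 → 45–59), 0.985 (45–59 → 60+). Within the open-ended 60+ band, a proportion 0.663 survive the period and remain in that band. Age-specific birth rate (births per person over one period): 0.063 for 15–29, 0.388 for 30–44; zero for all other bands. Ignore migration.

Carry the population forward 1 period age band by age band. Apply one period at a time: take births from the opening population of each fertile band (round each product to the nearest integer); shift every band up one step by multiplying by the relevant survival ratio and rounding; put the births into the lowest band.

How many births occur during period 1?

Let band 1 be 0–14 through band 5 = 60+.
[period 1]
Births: 5850 × 0.063 = 369  |  12950 × 0.388 = 5025 → 5394
Band 2: 4600 × 0.967 = 4448
Band 3: 5850 × 0.961 = 5622
Band 4: 12950 × 0.946 = 12251
Band 5: 8000 × 0.985 + 4050 × 0.663 = 7880 + 2685 = 10565
Population now: 0–14=5394, 15–29=4448, 30–44=5622, 45–59=12251, 60+=10565

5394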